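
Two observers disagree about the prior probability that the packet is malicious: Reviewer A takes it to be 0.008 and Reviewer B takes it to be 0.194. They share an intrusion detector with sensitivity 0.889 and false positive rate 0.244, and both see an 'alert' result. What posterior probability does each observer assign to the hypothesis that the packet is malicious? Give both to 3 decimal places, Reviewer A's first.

Reviewer A: 0.029; Reviewer B: 0.467

P('+'|H) = 0.889, P('+'|¬H) = 0.244.
Reviewer A: numerator 0.889·0.008 = 0.0071120; evidence = 0.0071120+0.244·0.992 = 0.24916; posterior = 0.029.
Reviewer B: numerator 0.889·0.194 = 0.17247; evidence = 0.17247+0.244·0.806 = 0.36913; posterior = 0.467.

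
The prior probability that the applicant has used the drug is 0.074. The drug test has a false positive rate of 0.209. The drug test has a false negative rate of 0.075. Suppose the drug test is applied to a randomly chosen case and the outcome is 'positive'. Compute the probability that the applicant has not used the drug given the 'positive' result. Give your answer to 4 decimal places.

Let H be the event that the applicant has used the drug. P(H) = 0.074, so P(¬H) = 0.926. With E the 'positive' result, P(E|H) = 0.925 and P(E|¬H) = 0.209.
P(E) = 0.925·0.074 + 0.209·0.926 = 0.068450 + 0.19353 = 0.26198.
By Bayes' theorem, P(H|E) = 0.068450 / 0.26198 = 0.2613. Hence P(¬H|E) = 1 − 0.2613 = 0.7387.

P(¬H | E) ≈ 0.7387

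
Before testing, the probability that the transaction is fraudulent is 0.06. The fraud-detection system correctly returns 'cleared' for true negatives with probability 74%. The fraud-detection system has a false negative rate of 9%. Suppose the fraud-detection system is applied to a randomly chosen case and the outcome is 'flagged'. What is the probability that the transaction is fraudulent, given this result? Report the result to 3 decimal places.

Let H be the event that the transaction is fraudulent. P(H) = 0.06, so P(¬H) = 0.94. With E the 'flagged' result, P(E|H) = 0.91 and P(E|¬H) = 0.26.
P(E) = 0.91·0.06 + 0.26·0.94 = 0.054600 + 0.24440 = 0.29900.
By Bayes' theorem, P(H|E) = 0.054600 / 0.29900 = 0.183.

P(H | E) ≈ 0.183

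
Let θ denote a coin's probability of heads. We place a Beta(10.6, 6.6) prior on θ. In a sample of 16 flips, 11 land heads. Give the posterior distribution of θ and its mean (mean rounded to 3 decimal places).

Posterior: Beta(21.6, 11.6); mean ≈ 0.651

The binomial likelihood is conjugate to the Beta prior: with 11 successes and 5 failures, the posterior is Beta(10.6+11, 6.6+5) = Beta(21.6, 11.6).
Posterior mean = α/(α+β) = 21.6/33.2 = 0.651.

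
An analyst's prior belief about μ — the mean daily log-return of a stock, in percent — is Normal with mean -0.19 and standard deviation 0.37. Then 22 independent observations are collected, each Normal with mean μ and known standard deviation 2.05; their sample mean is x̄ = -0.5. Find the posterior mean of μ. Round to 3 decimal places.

With known σ, the Normal prior is conjugate. Weight on the data is w = (n/σ²)/(n/σ² + 1/τ₀²) = 5.23498/(5.23498+7.30460) = 0.41748.
Posterior mean = w·x̄ + (1−w)·μ₀ = 0.41748·-0.5 + 0.58252·-0.19 = -0.319.

Posterior mean ≈ -0.319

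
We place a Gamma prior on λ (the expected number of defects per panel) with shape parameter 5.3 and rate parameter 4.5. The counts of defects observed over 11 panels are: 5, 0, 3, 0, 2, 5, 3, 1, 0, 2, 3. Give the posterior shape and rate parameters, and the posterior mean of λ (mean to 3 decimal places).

Posterior: Gamma(shape=29.3, rate=15.5); mean ≈ 1.890

The Poisson likelihood adds the total count to the shape and the number of exposure periods to the rate. Here ∑xᵢ = 24 and n = 11, so shape 5.3→29.3 and rate 4.5→15.5.
E[λ | data] = 29.3/15.5 = 1.890.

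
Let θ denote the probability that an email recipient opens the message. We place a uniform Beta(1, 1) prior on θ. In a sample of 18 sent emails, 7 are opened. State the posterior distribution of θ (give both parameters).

Posterior: Beta(8, 12)

Observing 7 successes and 11 failures updates Beta(1, 1) by adding the success and failure counts to the two shape parameters: α = 1+7 = 8, β = 1+11 = 12.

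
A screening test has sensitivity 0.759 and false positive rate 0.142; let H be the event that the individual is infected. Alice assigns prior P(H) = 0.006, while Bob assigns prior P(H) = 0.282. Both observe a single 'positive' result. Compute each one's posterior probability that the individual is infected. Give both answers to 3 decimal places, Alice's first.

The likelihood ratio for a 'positive' result is 0.759/0.142 = 5.3451.
Alice: prior odds 0.006/0.994 = 0.0060362; posterior odds 0.032264; posterior probability 0.031.
Bob: prior odds 0.282/0.718 = 0.39276; posterior odds 2.0993; posterior probability 0.677.

Alice: 0.031; Bob: 0.677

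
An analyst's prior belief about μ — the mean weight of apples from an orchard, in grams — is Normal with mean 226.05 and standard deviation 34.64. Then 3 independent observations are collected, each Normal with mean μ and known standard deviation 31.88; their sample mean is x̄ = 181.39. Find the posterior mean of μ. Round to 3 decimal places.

Posterior mean ≈ 191.223

Prior precision 1/τ₀² = 1/34.64² = 0.00083338; data precision n/σ² = 3/31.88² = 0.00295178.
Posterior precision = 0.00083338 + 0.00295178 = 0.00378517.
Posterior mean = (0.00083338·226.05 + 0.00295178·181.39) / 0.00378517 = 191.223.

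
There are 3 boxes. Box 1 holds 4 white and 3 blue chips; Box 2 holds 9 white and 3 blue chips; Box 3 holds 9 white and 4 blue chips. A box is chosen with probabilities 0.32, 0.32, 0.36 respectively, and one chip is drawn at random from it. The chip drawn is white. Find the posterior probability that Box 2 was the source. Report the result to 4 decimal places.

Posterior probability ≈ 0.3571

P(white|Box 1) = 0.5714; P(white|Box 2) = 0.75; P(white|Box 3) = 0.6923.
Prior × likelihood for each source: 0.32·0.5714=0.1829, 0.32·0.75=0.2400, 0.36·0.6923=0.2492. Summing gives P(white) = 0.67209.
P(Box 2 | white) = 0.2400 / 0.67209 = 0.3571.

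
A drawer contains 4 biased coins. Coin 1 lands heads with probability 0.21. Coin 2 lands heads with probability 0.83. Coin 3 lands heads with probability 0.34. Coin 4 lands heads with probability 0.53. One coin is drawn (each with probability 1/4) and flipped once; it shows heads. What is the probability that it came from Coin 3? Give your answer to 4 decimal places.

Tabulate prior·likelihood by source: [1] prior 0.25, lik 0.21, product 0.05250; [2] prior 0.25, lik 0.83, product 0.2075; [3] prior 0.25, lik 0.34, product 0.08500; [4] prior 0.25, lik 0.53, product 0.1325.
Normalizing constant = 0.47750; the posterior for Coin 3 is its product over the sum, 0.08500/0.47750 = 0.1780.

Posterior probability ≈ 0.1780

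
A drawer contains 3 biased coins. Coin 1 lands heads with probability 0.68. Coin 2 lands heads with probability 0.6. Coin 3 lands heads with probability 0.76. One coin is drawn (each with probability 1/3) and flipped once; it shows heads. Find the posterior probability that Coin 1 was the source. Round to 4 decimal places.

Posterior probability ≈ 0.3333

P(heads|C1) = 0.68; P(heads|C2) = 0.6; P(heads|C3) = 0.76.
Prior × likelihood for each source: 0.333333·0.68=0.2267, 0.333333·0.6=0.2000, 0.333333·0.76=0.2533. Summing gives P(heads) = 0.68000.
P(Coin 1 | heads) = 0.2267 / 0.68000 = 0.3333.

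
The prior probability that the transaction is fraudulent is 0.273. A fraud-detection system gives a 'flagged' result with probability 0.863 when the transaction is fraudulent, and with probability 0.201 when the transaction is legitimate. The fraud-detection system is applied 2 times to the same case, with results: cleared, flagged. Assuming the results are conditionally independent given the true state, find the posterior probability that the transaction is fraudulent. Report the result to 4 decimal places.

Posterior P(H) ≈ 0.2166

Let H be the event that the transaction is fraudulent; start with P(H) = 0.273. P('flagged'|H) = 0.863, P('flagged'|¬H) = 0.201.
Update on result 1 ('cleared'): P(H) ← 0.137·0.2730 / (0.137·0.2730 + 0.799·0.7270) = 0.037401/0.61827 = 0.0605.
Update on result 2 ('flagged'): P(H) ← 0.863·0.0605 / (0.863·0.0605 + 0.201·0.9395) = 0.052205/0.24105 = 0.2166.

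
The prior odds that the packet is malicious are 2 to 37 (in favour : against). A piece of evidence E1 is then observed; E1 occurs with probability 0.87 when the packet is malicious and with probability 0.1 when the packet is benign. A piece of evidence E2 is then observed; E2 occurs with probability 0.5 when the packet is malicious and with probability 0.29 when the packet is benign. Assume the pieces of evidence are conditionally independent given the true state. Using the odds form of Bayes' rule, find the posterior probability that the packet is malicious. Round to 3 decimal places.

Posterior probability ≈ 0.448

Prior odds = 2/37 = 0.054054. In log-odds, ln(0.054054) = -2.9178.
Add log likelihood ratios: ln(8.7000) + ln(1.7241) = 2.7081.
Posterior log-odds = -0.20972, so posterior odds = exp(-0.20972) = 0.81081. Converting, P(H|E) = 0.81081/1.8108 = 0.448.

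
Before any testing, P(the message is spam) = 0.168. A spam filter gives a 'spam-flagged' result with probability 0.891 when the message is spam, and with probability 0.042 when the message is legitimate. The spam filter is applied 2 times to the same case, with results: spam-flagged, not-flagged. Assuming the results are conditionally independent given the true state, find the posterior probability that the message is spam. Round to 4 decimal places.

With H the event that the message is spam, the joint likelihood of the observed sequence is P(data|H) = 0.891·0.109 = 0.097119 and P(data|¬H) = 0.042·0.958 = 0.040236.
Bayes: P(H|data) = 0.168·0.097119 / (0.168·0.097119 + 0.832·0.040236) = 0.016316/0.049792 = 0.3277.

Posterior P(H) ≈ 0.3277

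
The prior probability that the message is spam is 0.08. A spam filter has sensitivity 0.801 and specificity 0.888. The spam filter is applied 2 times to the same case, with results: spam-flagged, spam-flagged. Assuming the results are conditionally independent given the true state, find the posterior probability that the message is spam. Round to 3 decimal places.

Let H be the event that the message is spam; start with P(H) = 0.08. P('spam-flagged'|H) = 0.801, P('spam-flagged'|¬H) = 0.112.
Update on result 1 ('spam-flagged'): P(H) ← 0.801·0.0800 / (0.801·0.0800 + 0.112·0.9200) = 0.064080/0.16712 = 0.3834.
Update on result 2 ('spam-flagged'): P(H) ← 0.801·0.3834 / (0.801·0.3834 + 0.112·0.6166) = 0.30713/0.37619 = 0.8164.

Posterior P(H) ≈ 0.816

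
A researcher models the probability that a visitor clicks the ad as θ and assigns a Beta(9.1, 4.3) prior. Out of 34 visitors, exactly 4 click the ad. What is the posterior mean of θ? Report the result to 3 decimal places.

Posterior mean ≈ 0.276

Observing 4 successes and 30 failures updates Beta(9.1, 4.3) by adding the success and failure counts to the two shape parameters: α = 9.1+4 = 13.1, β = 4.3+30 = 34.3.
E[θ | data] = 13.1/(13.1+34.3) = 0.276.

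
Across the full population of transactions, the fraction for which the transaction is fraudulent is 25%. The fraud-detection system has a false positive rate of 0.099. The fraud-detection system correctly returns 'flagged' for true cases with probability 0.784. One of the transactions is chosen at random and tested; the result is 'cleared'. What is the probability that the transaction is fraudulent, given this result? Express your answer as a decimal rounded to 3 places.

P(H | E) ≈ 0.074

Write H for 'the transaction is fraudulent'. Prior odds H:¬H = 0.25/0.75 = 0.33333. For the 'cleared' outcome, the likelihood ratio is 0.216/0.901 = 0.23973.
Posterior odds = 0.33333 × 0.23973 = 0.079911, so P(H|E) = 0.079911/(1+0.079911) = 0.074.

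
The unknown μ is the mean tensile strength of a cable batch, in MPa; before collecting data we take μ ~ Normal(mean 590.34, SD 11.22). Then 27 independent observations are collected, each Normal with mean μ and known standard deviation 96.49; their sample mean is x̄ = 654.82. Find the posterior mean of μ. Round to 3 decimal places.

Posterior mean ≈ 607.585

Prior precision 1/τ₀² = 1/11.22² = 0.00794354; data precision n/σ² = 27/96.49² = 0.00290001.
Posterior precision = 0.00794354 + 0.00290001 = 0.0108436.
Posterior mean = (0.00794354·590.34 + 0.00290001·654.82) / 0.0108436 = 607.585.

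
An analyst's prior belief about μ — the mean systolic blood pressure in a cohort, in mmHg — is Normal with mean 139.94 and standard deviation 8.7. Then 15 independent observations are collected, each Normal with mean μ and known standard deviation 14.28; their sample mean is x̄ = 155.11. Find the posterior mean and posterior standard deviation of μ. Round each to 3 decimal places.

Posterior mean ≈ 152.800; posterior SD ≈ 3.395

Prior precision 1/τ₀² = 1/8.7² = 0.0132118; data precision n/σ² = 15/14.28² = 0.0735588.
Posterior precision = 0.0132118 + 0.0735588 = 0.0867706, giving posterior SD = 1/√0.0867706 = 3.395.
Posterior mean = (0.0132118·139.94 + 0.0735588·155.11) / 0.0867706 = 152.800.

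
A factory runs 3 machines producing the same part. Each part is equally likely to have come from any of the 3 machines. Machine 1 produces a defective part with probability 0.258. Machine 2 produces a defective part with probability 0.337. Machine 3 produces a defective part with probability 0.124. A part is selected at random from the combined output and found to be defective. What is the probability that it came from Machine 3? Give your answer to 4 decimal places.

Tabulate prior·likelihood by source: [1] prior 0.333333, lik 0.258, product 0.08600; [2] prior 0.333333, lik 0.337, product 0.1123; [3] prior 0.333333, lik 0.124, product 0.04133.
Normalizing constant = 0.23967; the posterior for Machine 3 is its product over the sum, 0.04133/0.23967 = 0.1725.

Posterior probability ≈ 0.1725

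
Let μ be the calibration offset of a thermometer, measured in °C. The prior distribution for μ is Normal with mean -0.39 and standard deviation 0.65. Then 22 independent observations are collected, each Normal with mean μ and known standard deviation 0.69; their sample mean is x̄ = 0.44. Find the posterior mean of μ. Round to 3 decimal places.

With known σ, the Normal prior is conjugate. Weight on the data is w = (n/σ²)/(n/σ² + 1/τ₀²) = 46.2088/(46.2088+2.36686) = 0.95127.
Posterior mean = w·x̄ + (1−w)·μ₀ = 0.95127·0.44 + 0.048725·-0.39 = 0.400.

Posterior mean ≈ 0.400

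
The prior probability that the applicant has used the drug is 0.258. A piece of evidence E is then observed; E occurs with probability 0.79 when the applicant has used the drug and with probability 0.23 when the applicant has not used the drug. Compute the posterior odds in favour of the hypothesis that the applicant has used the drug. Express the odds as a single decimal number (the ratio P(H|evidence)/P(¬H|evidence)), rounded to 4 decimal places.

Posterior odds ≈ 1.1943

Prior odds = 0.258/(1−0.258) = 0.34771. In log-odds, ln(0.34771) = -1.0564.
Add log likelihood ratio: ln(3.4348) = 1.2340.
Posterior log-odds = 0.17756, so posterior odds = exp(0.17756) = 1.1943.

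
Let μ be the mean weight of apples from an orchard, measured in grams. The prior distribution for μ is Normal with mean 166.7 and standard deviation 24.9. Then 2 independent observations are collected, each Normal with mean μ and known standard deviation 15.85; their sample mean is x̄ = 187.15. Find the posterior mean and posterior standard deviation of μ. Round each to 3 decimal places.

Posterior mean ≈ 183.705; posterior SD ≈ 10.220

Prior precision 1/τ₀² = 1/24.9² = 0.00161288; data precision n/σ² = 2/15.85² = 0.00796107.
Posterior precision = 0.00161288 + 0.00796107 = 0.00957395, giving posterior SD = 1/√0.00957395 = 10.220.
Posterior mean = (0.00161288·166.7 + 0.00796107·187.15) / 0.00957395 = 183.705.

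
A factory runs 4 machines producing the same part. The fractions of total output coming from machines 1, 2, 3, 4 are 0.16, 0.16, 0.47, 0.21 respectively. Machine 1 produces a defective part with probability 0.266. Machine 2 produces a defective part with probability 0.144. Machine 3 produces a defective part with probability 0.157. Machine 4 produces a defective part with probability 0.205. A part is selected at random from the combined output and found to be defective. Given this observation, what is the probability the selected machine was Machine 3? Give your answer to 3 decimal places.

Posterior probability ≈ 0.404

Tabulate prior·likelihood by source: [1] prior 0.16, lik 0.266, product 0.04256; [2] prior 0.16, lik 0.144, product 0.02304; [3] prior 0.47, lik 0.157, product 0.07379; [4] prior 0.21, lik 0.205, product 0.04305.
Normalizing constant = 0.18244; the posterior for Machine 3 is its product over the sum, 0.07379/0.18244 = 0.404.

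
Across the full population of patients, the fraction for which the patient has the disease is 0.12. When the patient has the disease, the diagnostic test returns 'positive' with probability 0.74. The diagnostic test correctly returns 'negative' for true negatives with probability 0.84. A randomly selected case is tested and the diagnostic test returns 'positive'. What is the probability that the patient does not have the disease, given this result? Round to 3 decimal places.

P(¬H | E) ≈ 0.613

Write H for 'the patient has the disease'. Prior odds H:¬H = 0.12/0.88 = 0.13636. For the 'positive' outcome, the likelihood ratio is 0.74/0.16 = 4.6250.
Posterior odds = 0.13636 × 4.6250 = 0.63068, so P(H|E) = 0.63068/(1+0.63068) = 0.387. Then P(¬H|E) = 1 − 0.387 = 0.613.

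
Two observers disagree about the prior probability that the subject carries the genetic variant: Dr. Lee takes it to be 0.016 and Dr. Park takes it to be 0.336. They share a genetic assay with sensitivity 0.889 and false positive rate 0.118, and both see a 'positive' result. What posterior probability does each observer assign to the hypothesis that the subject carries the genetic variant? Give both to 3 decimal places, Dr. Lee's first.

The likelihood ratio for a 'positive' result is 0.889/0.118 = 7.5339.
Dr. Lee: prior odds 0.016/0.984 = 0.016260; posterior odds 0.12250; posterior probability 0.109.
Dr. Park: prior odds 0.336/0.664 = 0.50602; posterior odds 3.8123; posterior probability 0.792.

Dr. Lee: 0.109; Dr. Park: 0.792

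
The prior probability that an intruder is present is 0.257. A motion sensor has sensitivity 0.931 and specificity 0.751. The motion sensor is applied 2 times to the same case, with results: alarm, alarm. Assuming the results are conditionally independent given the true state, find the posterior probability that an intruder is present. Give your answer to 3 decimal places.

Let H be the event that an intruder is present; start with P(H) = 0.257. P('alarm'|H) = 0.931, P('alarm'|¬H) = 0.249.
Update on result 1 ('alarm'): P(H) ← 0.931·0.2570 / (0.931·0.2570 + 0.249·0.7430) = 0.23927/0.42427 = 0.5639.
Update on result 2 ('alarm'): P(H) ← 0.931·0.5639 / (0.931·0.5639 + 0.249·0.4361) = 0.52503/0.63361 = 0.8286.

Posterior P(H) ≈ 0.829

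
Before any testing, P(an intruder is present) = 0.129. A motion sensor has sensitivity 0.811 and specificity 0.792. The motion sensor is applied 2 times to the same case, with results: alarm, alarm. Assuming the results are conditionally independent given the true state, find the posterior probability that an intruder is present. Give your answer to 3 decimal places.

Let H be the event that an intruder is present; start with P(H) = 0.129. P('alarm'|H) = 0.811, P('alarm'|¬H) = 0.208.
Update on result 1 ('alarm'): P(H) ← 0.811·0.1290 / (0.811·0.1290 + 0.208·0.8710) = 0.10462/0.28579 = 0.3661.
Update on result 2 ('alarm'): P(H) ← 0.811·0.3661 / (0.811·0.3661 + 0.208·0.6339) = 0.29689/0.42874 = 0.6925.

Posterior P(H) ≈ 0.692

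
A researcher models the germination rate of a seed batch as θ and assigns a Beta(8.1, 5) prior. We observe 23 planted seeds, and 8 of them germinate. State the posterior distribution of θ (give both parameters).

Observing 8 successes and 15 failures updates Beta(8.1, 5) by adding the success and failure counts to the two shape parameters: α = 8.1+8 = 16.1, β = 5+15 = 20.

Posterior: Beta(16.1, 20)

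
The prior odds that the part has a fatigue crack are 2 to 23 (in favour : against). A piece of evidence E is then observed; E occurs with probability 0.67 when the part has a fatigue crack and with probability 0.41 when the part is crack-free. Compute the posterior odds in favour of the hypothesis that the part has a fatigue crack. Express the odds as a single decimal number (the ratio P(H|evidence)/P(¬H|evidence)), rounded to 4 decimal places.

Prior odds = 2/23 = 0.086957. In log-odds, ln(0.086957) = -2.4423.
Add log likelihood ratio: ln(1.6341) = 0.49112.
Posterior log-odds = -1.9512, so posterior odds = exp(-1.9512) = 0.14210.

Posterior odds ≈ 0.1421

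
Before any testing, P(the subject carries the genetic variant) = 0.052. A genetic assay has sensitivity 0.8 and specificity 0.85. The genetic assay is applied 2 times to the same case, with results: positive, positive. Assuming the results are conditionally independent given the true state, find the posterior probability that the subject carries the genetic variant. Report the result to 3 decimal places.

Posterior P(H) ≈ 0.609

With H the event that the subject carries the genetic variant, the joint likelihood of the observed sequence is P(data|H) = 0.8·0.8 = 0.64000 and P(data|¬H) = 0.15·0.15 = 0.022500.
Bayes: P(H|data) = 0.052·0.64000 / (0.052·0.64000 + 0.948·0.022500) = 0.033280/0.054610 = 0.6094.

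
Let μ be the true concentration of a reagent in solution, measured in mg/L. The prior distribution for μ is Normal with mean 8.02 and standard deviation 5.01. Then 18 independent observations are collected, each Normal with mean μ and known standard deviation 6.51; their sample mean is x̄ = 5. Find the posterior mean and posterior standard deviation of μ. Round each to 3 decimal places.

Posterior mean ≈ 5.259; posterior SD ≈ 1.467

Prior precision 1/τ₀² = 1/5.01² = 0.0398405; data precision n/σ² = 18/6.51² = 0.424728.
Posterior precision = 0.0398405 + 0.424728 = 0.464568, giving posterior SD = 1/√0.464568 = 1.467.
Posterior mean = (0.0398405·8.02 + 0.424728·5) / 0.464568 = 5.259.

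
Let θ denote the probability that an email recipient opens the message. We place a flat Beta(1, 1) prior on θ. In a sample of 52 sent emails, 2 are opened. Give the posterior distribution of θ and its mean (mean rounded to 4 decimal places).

Posterior: Beta(3, 51); mean ≈ 0.0556

The binomial likelihood is conjugate to the Beta prior: with 2 successes and 50 failures, the posterior is Beta(1+2, 1+50) = Beta(3, 51).
E[θ | data] = 3/(3+51) = 0.0556.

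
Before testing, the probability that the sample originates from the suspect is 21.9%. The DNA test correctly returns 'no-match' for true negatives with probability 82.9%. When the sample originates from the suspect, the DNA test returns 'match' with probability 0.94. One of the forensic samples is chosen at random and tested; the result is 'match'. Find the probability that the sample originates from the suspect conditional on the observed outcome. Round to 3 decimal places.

Write H for 'the sample originates from the suspect'. Prior odds H:¬H = 0.219/0.781 = 0.28041. For the 'match' outcome, the likelihood ratio is 0.94/0.171 = 5.4971.
Posterior odds = 0.28041 × 5.4971 = 1.5414, so P(H|E) = 1.5414/(1+1.5414) = 0.607.

P(H | E) ≈ 0.607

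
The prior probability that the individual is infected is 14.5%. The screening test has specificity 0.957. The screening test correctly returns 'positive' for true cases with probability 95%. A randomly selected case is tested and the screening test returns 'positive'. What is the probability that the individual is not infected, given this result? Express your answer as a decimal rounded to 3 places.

Write H for 'the individual is infected'. Prior odds H:¬H = 0.145/0.855 = 0.16959. For the 'positive' outcome, the likelihood ratio is 0.95/0.043 = 22.093.
Posterior odds = 0.16959 × 22.093 = 3.7468, so P(H|E) = 3.7468/(1+3.7468) = 0.789. Then P(¬H|E) = 1 − 0.789 = 0.211.

P(¬H | E) ≈ 0.211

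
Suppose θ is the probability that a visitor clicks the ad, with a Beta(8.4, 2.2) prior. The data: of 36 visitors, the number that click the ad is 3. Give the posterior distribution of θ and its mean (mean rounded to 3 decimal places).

Observing 3 successes and 33 failures updates Beta(8.4, 2.2) by adding the success and failure counts to the two shape parameters: α = 8.4+3 = 11.4, β = 2.2+33 = 35.2.
E[θ | data] = 11.4/(11.4+35.2) = 0.245.

Posterior: Beta(11.4, 35.2); mean ≈ 0.245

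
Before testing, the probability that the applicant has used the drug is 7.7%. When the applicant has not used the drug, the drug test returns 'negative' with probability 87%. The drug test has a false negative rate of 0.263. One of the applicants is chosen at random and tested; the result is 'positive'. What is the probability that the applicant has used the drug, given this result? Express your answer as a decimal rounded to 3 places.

Let H be the event that the applicant has used the drug. P(H) = 0.077, so P(¬H) = 0.923. With E the 'positive' result, P(E|H) = 0.737 and P(E|¬H) = 0.13.
P(E) = 0.737·0.077 + 0.13·0.923 = 0.056749 + 0.11999 = 0.17674.
By Bayes' theorem, P(H|E) = 0.056749 / 0.17674 = 0.321.

P(H | E) ≈ 0.321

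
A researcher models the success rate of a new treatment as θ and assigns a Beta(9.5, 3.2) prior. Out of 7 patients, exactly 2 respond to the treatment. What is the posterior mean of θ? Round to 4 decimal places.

The binomial likelihood is conjugate to the Beta prior: with 2 successes and 5 failures, the posterior is Beta(9.5+2, 3.2+5) = Beta(11.5, 8.2).
E[θ | data] = 11.5/(11.5+8.2) = 0.5838.

Posterior mean ≈ 0.5838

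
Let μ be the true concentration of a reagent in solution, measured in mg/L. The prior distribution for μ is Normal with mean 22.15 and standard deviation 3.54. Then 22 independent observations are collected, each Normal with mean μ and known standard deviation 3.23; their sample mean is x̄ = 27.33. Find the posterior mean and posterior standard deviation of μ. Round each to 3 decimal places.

Posterior mean ≈ 27.141; posterior SD ≈ 0.676

With known σ, the Normal prior is conjugate. Weight on the data is w = (n/σ²)/(n/σ² + 1/τ₀²) = 2.10871/(2.10871+0.0797983) = 0.96354.
Posterior mean = w·x̄ + (1−w)·μ₀ = 0.96354·27.33 + 0.036462·22.15 = 27.141. Posterior variance = 1/(2.10871+0.0797983) = 0.456931, so SD = 0.676.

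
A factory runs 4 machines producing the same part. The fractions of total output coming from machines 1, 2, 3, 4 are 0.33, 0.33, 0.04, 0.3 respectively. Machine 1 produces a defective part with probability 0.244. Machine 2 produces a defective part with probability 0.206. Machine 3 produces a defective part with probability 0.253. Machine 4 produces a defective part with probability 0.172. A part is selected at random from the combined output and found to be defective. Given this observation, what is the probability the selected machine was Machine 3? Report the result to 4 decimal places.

Posterior probability ≈ 0.0481

P(defective|M1) = 0.244; P(defective|M2) = 0.206; P(defective|M3) = 0.253; P(defective|M4) = 0.172.
Prior × likelihood for each source: 0.33·0.244=0.08052, 0.33·0.206=0.06798, 0.04·0.253=0.01012, 0.3·0.172=0.05160. Summing gives P(defective) = 0.21022.
P(Machine 3 | defective) = 0.01012 / 0.21022 = 0.0481.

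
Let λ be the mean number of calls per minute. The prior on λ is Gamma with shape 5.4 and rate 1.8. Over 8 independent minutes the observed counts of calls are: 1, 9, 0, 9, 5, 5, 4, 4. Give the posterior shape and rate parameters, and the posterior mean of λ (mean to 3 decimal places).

Posterior: Gamma(shape=42.4, rate=9.8); mean ≈ 4.327

The Poisson likelihood adds the total count to the shape and the number of exposure periods to the rate. Here ∑xᵢ = 37 and n = 8, so shape 5.4→42.4 and rate 1.8→9.8.
E[λ | data] = 42.4/9.8 = 4.327.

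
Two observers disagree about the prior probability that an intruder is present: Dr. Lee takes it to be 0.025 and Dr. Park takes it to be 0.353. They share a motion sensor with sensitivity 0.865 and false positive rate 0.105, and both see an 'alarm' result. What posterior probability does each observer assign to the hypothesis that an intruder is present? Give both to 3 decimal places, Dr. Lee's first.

The likelihood ratio for an 'alarm' result is 0.865/0.105 = 8.2381.
Dr. Lee: prior odds 0.025/0.975 = 0.025641; posterior odds 0.21123; posterior probability 0.174.
Dr. Park: prior odds 0.353/0.647 = 0.54560; posterior odds 4.4947; posterior probability 0.818.

Dr. Lee: 0.174; Dr. Park: 0.818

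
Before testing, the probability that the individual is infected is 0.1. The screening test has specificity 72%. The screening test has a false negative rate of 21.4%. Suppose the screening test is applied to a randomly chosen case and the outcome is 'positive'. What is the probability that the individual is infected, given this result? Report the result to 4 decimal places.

Let H be the event that the individual is infected. P(H) = 0.1, so P(¬H) = 0.9. With E the 'positive' result, P(E|H) = 0.786 and P(E|¬H) = 0.28.
P(E) = 0.786·0.1 + 0.28·0.9 = 0.078600 + 0.25200 = 0.33060.
By Bayes' theorem, P(H|E) = 0.078600 / 0.33060 = 0.2377.

P(H | E) ≈ 0.2377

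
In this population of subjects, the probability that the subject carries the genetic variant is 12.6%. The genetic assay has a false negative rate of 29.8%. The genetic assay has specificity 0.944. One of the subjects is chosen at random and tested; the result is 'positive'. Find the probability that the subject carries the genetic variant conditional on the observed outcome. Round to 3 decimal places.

Write H for 'the subject carries the genetic variant'. Prior odds H:¬H = 0.126/0.874 = 0.14416. For the 'positive' outcome, the likelihood ratio is 0.702/0.056 = 12.536.
Posterior odds = 0.14416 × 12.536 = 1.8072, so P(H|E) = 1.8072/(1+1.8072) = 0.644.

P(H | E) ≈ 0.644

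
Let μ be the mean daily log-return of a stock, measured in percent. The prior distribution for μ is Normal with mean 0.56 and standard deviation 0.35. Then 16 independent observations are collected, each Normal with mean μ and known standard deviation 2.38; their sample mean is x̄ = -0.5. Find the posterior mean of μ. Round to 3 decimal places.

Posterior mean ≈ 0.288

With known σ, the Normal prior is conjugate. Weight on the data is w = (n/σ²)/(n/σ² + 1/τ₀²) = 2.82466/(2.82466+8.16327) = 0.25707.
Posterior mean = w·x̄ + (1−w)·μ₀ = 0.25707·-0.5 + 0.74293·0.56 = 0.288.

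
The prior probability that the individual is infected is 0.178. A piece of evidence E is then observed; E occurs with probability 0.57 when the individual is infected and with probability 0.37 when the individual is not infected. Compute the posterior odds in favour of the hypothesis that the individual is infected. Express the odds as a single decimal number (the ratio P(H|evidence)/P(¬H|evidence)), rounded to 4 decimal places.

Prior odds = 0.178/(1−0.178) = 0.21655.
Likelihood ratio for E = 0.57/0.37 = 1.5405.
Posterior odds = prior odds × LR = 0.33360.

Posterior odds ≈ 0.3336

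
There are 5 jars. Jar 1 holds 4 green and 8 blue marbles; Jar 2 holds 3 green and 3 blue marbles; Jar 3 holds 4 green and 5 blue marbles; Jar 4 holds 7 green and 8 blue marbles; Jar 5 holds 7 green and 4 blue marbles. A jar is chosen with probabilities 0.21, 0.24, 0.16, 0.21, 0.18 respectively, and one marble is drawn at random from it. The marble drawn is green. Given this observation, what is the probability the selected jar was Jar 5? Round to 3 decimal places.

P(green|Jar 1) = 0.3333; P(green|Jar 2) = 0.5; P(green|Jar 3) = 0.4444; P(green|Jar 4) = 0.4667; P(green|Jar 5) = 0.6364.
Prior × likelihood for each source: 0.21·0.3333=0.07000, 0.24·0.5=0.1200, 0.16·0.4444=0.07111, 0.21·0.4667=0.09800, 0.18·0.6364=0.1145. Summing gives P(green) = 0.47366.
P(Jar 5 | green) = 0.1145 / 0.47366 = 0.242.

Posterior probability ≈ 0.242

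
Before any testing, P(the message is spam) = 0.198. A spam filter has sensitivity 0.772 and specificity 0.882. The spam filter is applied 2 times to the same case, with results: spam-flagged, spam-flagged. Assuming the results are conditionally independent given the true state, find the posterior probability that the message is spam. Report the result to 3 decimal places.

Posterior P(H) ≈ 0.914

Let H be the event that the message is spam; start with P(H) = 0.198. P('spam-flagged'|H) = 0.772, P('spam-flagged'|¬H) = 0.118.
Update on result 1 ('spam-flagged'): P(H) ← 0.772·0.1980 / (0.772·0.1980 + 0.118·0.8020) = 0.15286/0.24749 = 0.6176.
Update on result 2 ('spam-flagged'): P(H) ← 0.772·0.6176 / (0.772·0.6176 + 0.118·0.3824) = 0.47680/0.52192 = 0.9135.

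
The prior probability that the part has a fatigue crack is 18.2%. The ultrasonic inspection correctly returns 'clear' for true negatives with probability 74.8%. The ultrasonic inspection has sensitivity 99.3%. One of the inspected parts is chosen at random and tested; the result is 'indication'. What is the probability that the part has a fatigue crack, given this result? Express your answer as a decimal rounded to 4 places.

P(H | E) ≈ 0.4672

Write H for 'the part has a fatigue crack'. Prior odds H:¬H = 0.182/0.818 = 0.22249. For the 'indication' outcome, the likelihood ratio is 0.993/0.252 = 3.9405.
Posterior odds = 0.22249 × 3.9405 = 0.87673, so P(H|E) = 0.87673/(1+0.87673) = 0.4672.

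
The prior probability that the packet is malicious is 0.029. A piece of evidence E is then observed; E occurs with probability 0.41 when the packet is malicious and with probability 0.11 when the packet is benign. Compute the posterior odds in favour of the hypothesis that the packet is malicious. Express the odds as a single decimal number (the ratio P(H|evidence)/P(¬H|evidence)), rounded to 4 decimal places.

Prior odds = 0.029/(1−0.029) = 0.029866.
Likelihood ratio for E = 0.41/0.11 = 3.7273.
Posterior odds = prior odds × LR = 0.11132.

Posterior odds ≈ 0.1113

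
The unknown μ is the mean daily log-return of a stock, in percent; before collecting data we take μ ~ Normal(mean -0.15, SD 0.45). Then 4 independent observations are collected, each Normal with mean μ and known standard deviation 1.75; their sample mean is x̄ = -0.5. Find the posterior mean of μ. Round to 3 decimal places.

Prior precision 1/τ₀² = 1/0.45² = 4.93827; data precision n/σ² = 4/1.75² = 1.30612.
Posterior precision = 4.93827 + 1.30612 = 6.24439.
Posterior mean = (4.93827·-0.15 + 1.30612·-0.5) / 6.24439 = -0.223.

Posterior mean ≈ -0.223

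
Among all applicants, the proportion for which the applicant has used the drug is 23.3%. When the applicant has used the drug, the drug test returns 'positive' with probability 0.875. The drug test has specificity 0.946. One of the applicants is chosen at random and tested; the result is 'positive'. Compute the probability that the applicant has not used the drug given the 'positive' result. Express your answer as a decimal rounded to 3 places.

Let H be the event that the applicant has used the drug. P(H) = 0.233, so P(¬H) = 0.767. With E the 'positive' result, P(E|H) = 0.875 and P(E|¬H) = 0.054.
P(E) = 0.875·0.233 + 0.054·0.767 = 0.20388 + 0.041418 = 0.24529.
By Bayes' theorem, P(H|E) = 0.20388 / 0.24529 = 0.831. Hence P(¬H|E) = 1 − 0.831 = 0.169.

P(¬H | E) ≈ 0.169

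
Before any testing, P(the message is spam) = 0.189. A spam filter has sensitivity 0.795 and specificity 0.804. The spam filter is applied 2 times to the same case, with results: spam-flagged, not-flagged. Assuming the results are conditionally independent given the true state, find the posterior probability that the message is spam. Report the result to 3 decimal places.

With H the event that the message is spam, the joint likelihood of the observed sequence is P(data|H) = 0.795·0.205 = 0.16298 and P(data|¬H) = 0.196·0.804 = 0.15758.
Bayes: P(H|data) = 0.189·0.16298 / (0.189·0.16298 + 0.811·0.15758) = 0.030802/0.15860 = 0.1942.

Posterior P(H) ≈ 0.194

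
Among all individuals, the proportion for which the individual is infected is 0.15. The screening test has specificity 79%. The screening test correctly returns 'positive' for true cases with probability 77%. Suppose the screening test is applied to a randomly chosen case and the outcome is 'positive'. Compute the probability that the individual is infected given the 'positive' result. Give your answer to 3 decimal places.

Write H for 'the individual is infected'. Prior odds H:¬H = 0.15/0.85 = 0.17647. For the 'positive' outcome, the likelihood ratio is 0.77/0.21 = 3.6667.
Posterior odds = 0.17647 × 3.6667 = 0.64706, so P(H|E) = 0.64706/(1+0.64706) = 0.393.

P(H | E) ≈ 0.393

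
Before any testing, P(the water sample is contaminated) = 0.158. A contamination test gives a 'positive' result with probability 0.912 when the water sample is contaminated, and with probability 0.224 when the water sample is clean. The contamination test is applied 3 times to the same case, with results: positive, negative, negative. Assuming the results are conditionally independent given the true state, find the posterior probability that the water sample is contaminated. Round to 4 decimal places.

Let H be the event that the water sample is contaminated; start with P(H) = 0.158. P('positive'|H) = 0.912, P('positive'|¬H) = 0.224.
Update on result 1 ('positive'): P(H) ← 0.912·0.1580 / (0.912·0.1580 + 0.224·0.8420) = 0.14410/0.33270 = 0.4331.
Update on result 2 ('negative'): P(H) ← 0.088·0.4331 / (0.088·0.4331 + 0.776·0.5669) = 0.038113/0.47802 = 0.0797.
Update on result 3 ('negative'): P(H) ← 0.088·0.0797 / (0.088·0.0797 + 0.776·0.9203) = 0.0070163/0.72115 = 0.0097.

Posterior P(H) ≈ 0.0097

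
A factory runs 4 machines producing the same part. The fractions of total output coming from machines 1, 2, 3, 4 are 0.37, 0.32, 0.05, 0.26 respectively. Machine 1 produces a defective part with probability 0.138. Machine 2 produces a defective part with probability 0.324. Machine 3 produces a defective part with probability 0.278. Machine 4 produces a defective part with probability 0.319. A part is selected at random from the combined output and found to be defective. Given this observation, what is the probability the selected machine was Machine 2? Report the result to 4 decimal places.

Posterior probability ≈ 0.4121

P(defective|M1) = 0.138; P(defective|M2) = 0.324; P(defective|M3) = 0.278; P(defective|M4) = 0.319.
Prior × likelihood for each source: 0.37·0.138=0.05106, 0.32·0.324=0.1037, 0.05·0.278=0.01390, 0.26·0.319=0.08294. Summing gives P(defective) = 0.25158.
P(Machine 2 | defective) = 0.1037 / 0.25158 = 0.4121.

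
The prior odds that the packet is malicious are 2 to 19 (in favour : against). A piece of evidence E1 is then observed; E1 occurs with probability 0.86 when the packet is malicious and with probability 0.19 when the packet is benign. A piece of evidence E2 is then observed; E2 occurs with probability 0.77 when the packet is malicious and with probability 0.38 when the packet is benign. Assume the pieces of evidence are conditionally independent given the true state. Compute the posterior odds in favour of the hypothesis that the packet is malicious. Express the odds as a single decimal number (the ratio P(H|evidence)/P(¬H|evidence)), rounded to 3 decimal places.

Posterior odds ≈ 0.965

Prior odds = 2/19 = 0.10526.
Likelihood ratio for E1 = 0.86/0.19 = 4.5263.
Likelihood ratio for E2 = 0.77/0.38 = 2.0263.
Posterior odds = prior odds × LR₁ × LR₂ = 0.96545.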